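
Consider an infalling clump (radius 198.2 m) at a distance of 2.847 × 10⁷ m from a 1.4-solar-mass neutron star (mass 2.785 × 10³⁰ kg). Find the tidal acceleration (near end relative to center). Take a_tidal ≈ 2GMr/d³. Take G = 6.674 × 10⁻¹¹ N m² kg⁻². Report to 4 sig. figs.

3.193 m/s²

Since r ≪ d, expand the inverse-square field across one radius to get the leading 2GMr/d³ term.
Δa = 2GMr/d³
   = 2 × (6.674 × 10⁻¹¹) × (2.785 × 10³⁰) × (198.2) / (2.847 × 10⁷)³
   = 3.193 m/s²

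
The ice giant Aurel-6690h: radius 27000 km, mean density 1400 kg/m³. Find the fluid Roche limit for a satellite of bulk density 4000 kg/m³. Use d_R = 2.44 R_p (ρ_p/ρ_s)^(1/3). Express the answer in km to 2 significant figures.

46000 km

d_R = 2.44 × 27000 km × (1400/4000)^(1/3)
    = 46000 km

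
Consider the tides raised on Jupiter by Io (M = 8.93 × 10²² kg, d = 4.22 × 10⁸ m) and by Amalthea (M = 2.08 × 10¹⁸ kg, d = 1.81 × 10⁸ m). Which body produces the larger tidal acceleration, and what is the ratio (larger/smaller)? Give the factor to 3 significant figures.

Io, by a factor of ≈ 3390

Tidal acceleration ∝ M/d³, so compare M/d³ for each.
Io: (8.93 × 10²²) / (4.22 × 10⁸)³ = 1.188 × 10⁻³
Amalthea: (2.08 × 10¹⁸) / (1.81 × 10⁸)³ = 3.508 × 10⁻⁷
Ratio (larger/smaller) = 3390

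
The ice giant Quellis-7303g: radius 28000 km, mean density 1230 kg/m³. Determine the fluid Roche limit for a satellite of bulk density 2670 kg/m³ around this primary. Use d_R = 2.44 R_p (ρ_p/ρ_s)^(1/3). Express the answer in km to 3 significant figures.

52800 km

d_R = 2.44 × 28000 km × (1230/2670)^(1/3)
    = 52800 km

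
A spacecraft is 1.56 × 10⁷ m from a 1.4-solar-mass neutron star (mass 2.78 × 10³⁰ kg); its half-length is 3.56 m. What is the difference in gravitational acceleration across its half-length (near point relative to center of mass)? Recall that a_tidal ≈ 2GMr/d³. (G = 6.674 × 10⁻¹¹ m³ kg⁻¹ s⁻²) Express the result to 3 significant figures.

3.48 × 10⁻¹ m/s²

Δa = 2GMr/d³
   = 2 × (6.674 × 10⁻¹¹) × (2.78 × 10³⁰) × (3.56) / (1.56 × 10⁷)³
   = 3.48 × 10⁻¹ m/s²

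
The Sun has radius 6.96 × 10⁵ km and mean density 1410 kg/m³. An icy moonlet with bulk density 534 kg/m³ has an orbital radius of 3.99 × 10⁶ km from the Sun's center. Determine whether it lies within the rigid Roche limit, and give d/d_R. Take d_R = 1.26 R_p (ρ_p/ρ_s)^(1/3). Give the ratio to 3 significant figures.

outside; d/d_R ≈ 3.29

d_R = 1.26 × (6.96 × 10⁵ km) × (1410/534)^(1/3) = 1.212 × 10⁶ km
d/d_R = (3.99 × 10⁶) / (1.212 × 10⁶) = 3.29
Since d/d_R > 1, the body is outside the Roche limit.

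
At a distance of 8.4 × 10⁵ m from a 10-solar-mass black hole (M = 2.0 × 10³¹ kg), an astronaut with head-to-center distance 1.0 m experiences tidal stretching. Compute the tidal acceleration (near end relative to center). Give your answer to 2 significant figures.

Δa = 2GMr/d³
   = 2 × (6.674 × 10⁻¹¹) × (2.0 × 10³¹) × (1.0) / (8.4 × 10⁵)³
   = 4.5 × 10³ m/s²

4.5 × 10³ m/s²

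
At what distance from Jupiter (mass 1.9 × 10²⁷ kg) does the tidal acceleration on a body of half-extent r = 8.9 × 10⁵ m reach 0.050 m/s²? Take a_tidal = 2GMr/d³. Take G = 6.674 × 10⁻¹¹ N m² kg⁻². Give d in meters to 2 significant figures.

1.7 × 10⁸ m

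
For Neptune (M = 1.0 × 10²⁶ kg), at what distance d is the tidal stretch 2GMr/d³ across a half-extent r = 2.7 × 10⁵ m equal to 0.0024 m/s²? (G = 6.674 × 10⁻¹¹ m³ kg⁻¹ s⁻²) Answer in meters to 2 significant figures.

1.1 × 10⁸ m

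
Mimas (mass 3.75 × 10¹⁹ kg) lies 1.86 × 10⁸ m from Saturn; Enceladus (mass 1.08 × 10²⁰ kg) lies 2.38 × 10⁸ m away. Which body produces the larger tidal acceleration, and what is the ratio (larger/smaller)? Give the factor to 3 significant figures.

Enceladus, by a factor of ≈ 1.37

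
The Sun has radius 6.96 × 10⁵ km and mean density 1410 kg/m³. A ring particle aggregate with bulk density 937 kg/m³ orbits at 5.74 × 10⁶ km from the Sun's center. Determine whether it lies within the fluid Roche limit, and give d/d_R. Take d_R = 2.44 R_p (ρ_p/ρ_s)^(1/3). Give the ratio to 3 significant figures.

d_R = 2.44 × (6.96 × 10⁵ km) × (1410/937)^(1/3) = 1.946 × 10⁶ km
d/d_R = (5.74 × 10⁶) / (1.946 × 10⁶) = 2.95
Since d/d_R > 1, the body is outside the Roche limit.

outside; d/d_R ≈ 2.95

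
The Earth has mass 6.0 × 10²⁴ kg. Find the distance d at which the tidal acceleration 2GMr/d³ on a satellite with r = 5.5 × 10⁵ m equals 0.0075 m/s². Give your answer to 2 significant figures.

3.9 × 10⁷ m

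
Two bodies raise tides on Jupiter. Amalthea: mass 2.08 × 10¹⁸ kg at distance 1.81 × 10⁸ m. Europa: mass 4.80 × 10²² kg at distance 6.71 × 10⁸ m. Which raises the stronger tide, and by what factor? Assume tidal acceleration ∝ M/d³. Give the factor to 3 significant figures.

Tidal stretch scales as M/d³; compute that for each body.
Amalthea: (2.08 × 10¹⁸) / (1.81 × 10⁸)³ = 3.508 × 10⁻⁷
Europa: (4.80 × 10²²) / (6.71 × 10⁸)³ = 1.589 × 10⁻⁴
Ratio (larger/smaller) = 453

Europa, by a factor of ≈ 453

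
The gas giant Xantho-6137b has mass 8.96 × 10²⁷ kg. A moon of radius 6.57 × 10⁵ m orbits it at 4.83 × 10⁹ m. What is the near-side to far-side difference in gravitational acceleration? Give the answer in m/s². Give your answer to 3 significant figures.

1.39 × 10⁻⁵ m/s²

The field gradient is 2GM/d³; across the full diameter 2r the difference is 4GMr/d³.
a_tidal = 4GMr/d³
        = 4 × (6.674 × 10⁻¹¹) × (8.96 × 10²⁷) × (6.57 × 10⁵) / (4.83 × 10⁹)³
        = 1.39 × 10⁻⁵ m/s²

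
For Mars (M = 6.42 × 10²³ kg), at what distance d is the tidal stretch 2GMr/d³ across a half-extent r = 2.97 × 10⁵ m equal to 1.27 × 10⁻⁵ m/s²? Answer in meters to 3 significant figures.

2GMr/d³ = a_tidal  ⇒  d = (2GMr / a_tidal)^(1/3)
d = (2 × 6.674×10⁻¹¹ × (6.42 × 10²³) × (2.97 × 10⁵) / (1.27 × 10⁻⁵))^(1/3)
  = 1.26 × 10⁸ m

1.26 × 10⁸ m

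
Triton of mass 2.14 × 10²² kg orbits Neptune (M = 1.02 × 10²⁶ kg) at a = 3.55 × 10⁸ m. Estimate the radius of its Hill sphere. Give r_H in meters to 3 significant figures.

r_H ≈ a (m/3M)^(1/3)
    = (3.55 × 10⁸) × (2.14 × 10²² / (3 × 1.02 × 10²⁶))^(1/3)
    = 1.46 × 10⁷ m

1.46 × 10⁷ m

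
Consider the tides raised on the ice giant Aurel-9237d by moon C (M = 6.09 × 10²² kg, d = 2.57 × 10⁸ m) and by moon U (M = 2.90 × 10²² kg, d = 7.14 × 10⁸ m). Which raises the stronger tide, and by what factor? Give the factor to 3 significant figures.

Moon C, by a factor of ≈ 45.0

Tidal stretch scales as M/d³; compute that for each body.
Moon C: (6.09 × 10²²) / (2.57 × 10⁸)³ = 3.588 × 10⁻³
Moon U: (2.90 × 10²²) / (7.14 × 10⁸)³ = 7.967 × 10⁻⁵
Ratio (larger/smaller) = 45.0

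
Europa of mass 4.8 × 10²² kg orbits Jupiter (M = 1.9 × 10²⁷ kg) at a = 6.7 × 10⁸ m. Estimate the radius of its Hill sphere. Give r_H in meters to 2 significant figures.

1.4 × 10⁷ m

r_H ≈ a (m/3M)^(1/3)
    = (6.7 × 10⁸) × (4.8 × 10²² / (3 × 1.9 × 10²⁷))^(1/3)
    = 1.4 × 10⁷ m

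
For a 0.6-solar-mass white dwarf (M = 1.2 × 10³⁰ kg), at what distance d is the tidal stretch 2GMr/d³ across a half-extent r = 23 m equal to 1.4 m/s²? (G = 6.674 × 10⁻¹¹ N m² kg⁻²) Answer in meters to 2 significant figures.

2GMr/d³ = a_tidal  ⇒  d = (2GMr / a_tidal)^(1/3)
d = (2 × 6.674×10⁻¹¹ × (1.2 × 10³⁰) × (23) / (1.4))^(1/3)
  = 1.4 × 10⁷ m

1.4 × 10⁷ m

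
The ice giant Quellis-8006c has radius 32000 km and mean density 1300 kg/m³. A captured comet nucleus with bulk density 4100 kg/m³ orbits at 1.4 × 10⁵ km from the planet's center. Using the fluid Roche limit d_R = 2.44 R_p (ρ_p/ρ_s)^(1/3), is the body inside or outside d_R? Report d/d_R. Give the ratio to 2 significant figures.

outside; d/d_R ≈ 2.6

d_R = 2.44 × (32000 km) × (1300/4100)^(1/3) = 53240 km
d/d_R = (1.4 × 10⁵) / (53240) = 2.6
Since d/d_R > 1, the body is outside the Roche limit.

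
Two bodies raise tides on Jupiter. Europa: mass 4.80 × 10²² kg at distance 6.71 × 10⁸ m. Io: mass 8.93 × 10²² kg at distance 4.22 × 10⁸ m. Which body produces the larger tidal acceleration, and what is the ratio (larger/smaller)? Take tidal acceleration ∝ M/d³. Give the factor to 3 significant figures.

Tidal stretch scales as M/d³; compute that for each body.
Europa: (4.80 × 10²²) / (6.71 × 10⁸)³ = 1.589 × 10⁻⁴
Io: (8.93 × 10²²) / (4.22 × 10⁸)³ = 1.188 × 10⁻³
Ratio (larger/smaller) = 7.48

Io, by a factor of ≈ 7.48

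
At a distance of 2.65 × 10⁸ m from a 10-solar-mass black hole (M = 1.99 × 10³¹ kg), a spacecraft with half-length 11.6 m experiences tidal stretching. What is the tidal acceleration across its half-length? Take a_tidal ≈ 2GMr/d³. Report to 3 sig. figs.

a_tidal = 2GMr/d³
        = 2 × (6.674 × 10⁻¹¹) × (1.99 × 10³¹) × (11.6) / (2.65 × 10⁸)³
        = 1.66 × 10⁻³ m/s²

1.66 × 10⁻³ m/s²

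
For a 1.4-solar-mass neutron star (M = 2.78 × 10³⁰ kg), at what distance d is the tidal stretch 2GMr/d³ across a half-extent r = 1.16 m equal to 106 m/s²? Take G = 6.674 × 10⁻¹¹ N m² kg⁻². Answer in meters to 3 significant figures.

1.60 × 10⁶ m

2GMr/d³ = a_tidal  ⇒  d = (2GMr / a_tidal)^(1/3)
d = (2 × 6.674×10⁻¹¹ × (2.78 × 10³⁰) × (1.16) / (106))^(1/3)
  = 1.60 × 10⁶ m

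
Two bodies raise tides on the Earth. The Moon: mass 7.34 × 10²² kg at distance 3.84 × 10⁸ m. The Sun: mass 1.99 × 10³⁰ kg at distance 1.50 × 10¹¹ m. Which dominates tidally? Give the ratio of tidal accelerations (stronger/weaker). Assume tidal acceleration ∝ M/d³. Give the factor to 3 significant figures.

Tidal stretch scales as M/d³; compute that for each body.
The Moon: (7.34 × 10²²) / (3.84 × 10⁸)³ = 1.296 × 10⁻³
The Sun: (1.99 × 10³⁰) / (1.50 × 10¹¹)³ = 5.896 × 10⁻⁴
Ratio (larger/smaller) = 2.20

The Moon, by a factor of ≈ 2.20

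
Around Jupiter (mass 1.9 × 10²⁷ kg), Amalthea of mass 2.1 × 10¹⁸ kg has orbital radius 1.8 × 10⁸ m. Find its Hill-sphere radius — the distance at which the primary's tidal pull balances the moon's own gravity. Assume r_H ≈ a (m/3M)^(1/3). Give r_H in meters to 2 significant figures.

1.3 × 10⁵ m

r_H ≈ a (m/3M)^(1/3)
    = (1.8 × 10⁸) × (2.1 × 10¹⁸ / (3 × 1.9 × 10²⁷))^(1/3)
    = 1.3 × 10⁵ m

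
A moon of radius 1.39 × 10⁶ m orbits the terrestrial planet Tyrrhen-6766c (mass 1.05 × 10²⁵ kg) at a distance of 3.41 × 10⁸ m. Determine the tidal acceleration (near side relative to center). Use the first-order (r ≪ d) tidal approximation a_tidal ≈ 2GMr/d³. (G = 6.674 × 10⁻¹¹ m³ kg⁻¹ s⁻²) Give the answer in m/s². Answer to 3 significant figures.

Δa = 2GMr/d³
   = 2 × (6.674 × 10⁻¹¹) × (1.05 × 10²⁵) × (1.39 × 10⁶) / (3.41 × 10⁸)³
   = 4.91 × 10⁻⁵ m/s²

4.91 × 10⁻⁵ m/s²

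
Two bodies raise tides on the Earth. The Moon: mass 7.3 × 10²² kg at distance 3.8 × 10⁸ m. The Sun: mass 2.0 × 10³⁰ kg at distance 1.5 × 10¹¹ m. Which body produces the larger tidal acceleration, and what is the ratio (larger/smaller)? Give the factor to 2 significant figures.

The Moon, by a factor of ≈ 2.2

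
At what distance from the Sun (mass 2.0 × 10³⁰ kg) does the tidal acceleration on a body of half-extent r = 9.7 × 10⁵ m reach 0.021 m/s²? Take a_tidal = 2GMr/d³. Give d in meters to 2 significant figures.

2.3 × 10⁹ m

2GMr/d³ = a_tidal  ⇒  d = (2GMr / a_tidal)^(1/3)
d = (2 × 6.674×10⁻¹¹ × (2.0 × 10³⁰) × (9.7 × 10⁵) / (0.021))^(1/3)
  = 2.3 × 10⁹ m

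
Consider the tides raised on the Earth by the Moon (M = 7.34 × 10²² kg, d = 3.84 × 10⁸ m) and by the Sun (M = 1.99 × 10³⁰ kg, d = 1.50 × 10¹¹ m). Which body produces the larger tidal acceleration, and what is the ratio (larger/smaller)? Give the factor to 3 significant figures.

The Moon, by a factor of ≈ 2.20

Tidal stretch scales as M/d³; compute that for each body.
The Moon: (7.34 × 10²²) / (3.84 × 10⁸)³ = 1.296 × 10⁻³
The Sun: (1.99 × 10³⁰) / (1.50 × 10¹¹)³ = 5.896 × 10⁻⁴
Ratio (larger/smaller) = 2.20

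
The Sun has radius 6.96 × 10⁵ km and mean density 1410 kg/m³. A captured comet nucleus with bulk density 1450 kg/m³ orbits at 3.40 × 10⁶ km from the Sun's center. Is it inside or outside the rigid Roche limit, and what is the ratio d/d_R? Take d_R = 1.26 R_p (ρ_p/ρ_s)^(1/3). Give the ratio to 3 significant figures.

d_R = 1.26 × (6.96 × 10⁵ km) × (1410/1450)^(1/3) = 8.688 × 10⁵ km
d/d_R = (3.40 × 10⁶) / (8.688 × 10⁵) = 3.91
Since d/d_R > 1, the body is outside the Roche limit.

outside; d/d_R ≈ 3.91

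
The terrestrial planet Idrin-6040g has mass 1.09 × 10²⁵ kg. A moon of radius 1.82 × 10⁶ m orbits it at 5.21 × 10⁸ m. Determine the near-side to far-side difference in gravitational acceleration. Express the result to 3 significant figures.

Δg = 4GMr/d³
   = 4 × (6.674 × 10⁻¹¹) × (1.09 × 10²⁵) × (1.82 × 10⁶) / (5.21 × 10⁸)³
   = 3.74 × 10⁻⁵ m/s²

3.74 × 10⁻⁵ m/s²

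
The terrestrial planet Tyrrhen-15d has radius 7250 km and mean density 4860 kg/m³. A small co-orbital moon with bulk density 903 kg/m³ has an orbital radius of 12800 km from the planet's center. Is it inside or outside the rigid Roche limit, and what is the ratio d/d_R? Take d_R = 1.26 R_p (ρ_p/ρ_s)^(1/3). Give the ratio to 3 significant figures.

d_R = 1.26 × (7250 km) × (4860/903)^(1/3) = 16010 km
d/d_R = (12800) / (16010) = 0.800
Since d/d_R < 1, the body is inside the Roche limit.

inside; d/d_R ≈ 0.800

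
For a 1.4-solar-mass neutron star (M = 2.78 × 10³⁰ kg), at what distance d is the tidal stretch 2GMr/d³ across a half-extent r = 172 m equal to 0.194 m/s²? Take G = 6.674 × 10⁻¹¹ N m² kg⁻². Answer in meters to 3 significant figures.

6.90 × 10⁷ m

2GMr/d³ = a_tidal  ⇒  d = (2GMr / a_tidal)^(1/3)
d = (2 × 6.674×10⁻¹¹ × (2.78 × 10³⁰) × (172) / (0.194))^(1/3)
  = 6.90 × 10⁷ m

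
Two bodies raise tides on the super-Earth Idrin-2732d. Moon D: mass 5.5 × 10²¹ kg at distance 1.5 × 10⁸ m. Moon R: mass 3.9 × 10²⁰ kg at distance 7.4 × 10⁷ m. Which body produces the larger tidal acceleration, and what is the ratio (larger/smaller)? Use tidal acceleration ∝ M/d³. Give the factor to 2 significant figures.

Tidal stretch scales as M/d³; compute that for each body.
Moon D: (5.5 × 10²¹) / (1.5 × 10⁸)³ = 1.630 × 10⁻³
Moon R: (3.9 × 10²⁰) / (7.4 × 10⁷)³ = 9.624 × 10⁻⁴
Ratio (larger/smaller) = 1.7

Moon D, by a factor of ≈ 1.7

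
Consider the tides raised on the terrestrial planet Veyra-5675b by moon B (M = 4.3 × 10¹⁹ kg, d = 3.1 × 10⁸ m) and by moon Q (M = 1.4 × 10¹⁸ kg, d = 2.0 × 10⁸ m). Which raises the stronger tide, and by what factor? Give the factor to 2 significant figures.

Moon B, by a factor of ≈ 8.2

Compare M/d³ for the two perturbers:
Moon B: (4.3 × 10¹⁹) / (3.1 × 10⁸)³ = 1.443 × 10⁻⁶
Moon Q: (1.4 × 10¹⁸) / (2.0 × 10⁸)³ = 1.750 × 10⁻⁷
Ratio (larger/smaller) = 8.2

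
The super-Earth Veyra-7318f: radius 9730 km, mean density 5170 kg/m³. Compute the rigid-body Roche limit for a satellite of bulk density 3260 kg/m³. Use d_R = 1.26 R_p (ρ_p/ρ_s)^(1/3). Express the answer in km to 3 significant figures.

d_R = 1.26 × 9730 km × (5170/3260)^(1/3)
    = 14300 km

14300 km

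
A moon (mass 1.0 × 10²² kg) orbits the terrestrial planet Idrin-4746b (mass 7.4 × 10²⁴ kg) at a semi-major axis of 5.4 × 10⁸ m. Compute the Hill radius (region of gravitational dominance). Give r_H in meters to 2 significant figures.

r_H ≈ a (m/3M)^(1/3)
    = (5.4 × 10⁸) × (1.0 × 10²² / (3 × 7.4 × 10²⁴))^(1/3)
    = 4.1 × 10⁷ m

4.1 × 10⁷ m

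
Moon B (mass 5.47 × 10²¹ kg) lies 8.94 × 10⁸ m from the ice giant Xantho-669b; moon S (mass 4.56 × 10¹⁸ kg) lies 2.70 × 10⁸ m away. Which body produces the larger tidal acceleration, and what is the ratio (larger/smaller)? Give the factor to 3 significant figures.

Moon B, by a factor of ≈ 33.0

Tidal stretch scales as M/d³; compute that for each body.
Moon B: (5.47 × 10²¹) / (8.94 × 10⁸)³ = 7.656 × 10⁻⁶
Moon S: (4.56 × 10¹⁸) / (2.70 × 10⁸)³ = 2.317 × 10⁻⁷
Ratio (larger/smaller) = 33.0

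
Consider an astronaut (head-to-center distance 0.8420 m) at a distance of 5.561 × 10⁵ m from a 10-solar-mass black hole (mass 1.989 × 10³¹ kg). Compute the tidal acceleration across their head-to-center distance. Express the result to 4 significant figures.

Δg = 2GMr/d³
   = 2 × (6.674 × 10⁻¹¹) × (1.989 × 10³¹) × (0.8420) / (5.561 × 10⁵)³
   = 1.300 × 10⁴ m/s²

1.300 × 10⁴ m/s²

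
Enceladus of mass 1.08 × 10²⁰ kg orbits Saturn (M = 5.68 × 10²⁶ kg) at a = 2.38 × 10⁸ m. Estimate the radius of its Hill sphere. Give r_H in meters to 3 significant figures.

9.49 × 10⁵ m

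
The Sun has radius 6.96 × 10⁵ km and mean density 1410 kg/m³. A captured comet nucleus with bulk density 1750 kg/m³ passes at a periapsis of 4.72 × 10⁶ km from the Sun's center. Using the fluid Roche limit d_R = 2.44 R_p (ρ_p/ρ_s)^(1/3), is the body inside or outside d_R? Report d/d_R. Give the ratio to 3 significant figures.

outside; d/d_R ≈ 2.99

d_R = 2.44 × (6.96 × 10⁵ km) × (1410/1750)^(1/3) = 1.580 × 10⁶ km
d/d_R = (4.72 × 10⁶) / (1.580 × 10⁶) = 2.99
Since d/d_R > 1, the body is outside the Roche limit.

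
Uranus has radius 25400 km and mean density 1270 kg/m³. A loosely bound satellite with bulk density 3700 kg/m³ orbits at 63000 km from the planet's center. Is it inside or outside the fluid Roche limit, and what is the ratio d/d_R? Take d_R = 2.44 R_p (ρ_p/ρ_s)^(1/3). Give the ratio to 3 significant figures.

outside; d/d_R ≈ 1.45

d_R = 2.44 × (25400 km) × (1270/3700)^(1/3) = 43390 km
d/d_R = (63000) / (43390) = 1.45
Since d/d_R > 1, the body is outside the Roche limit.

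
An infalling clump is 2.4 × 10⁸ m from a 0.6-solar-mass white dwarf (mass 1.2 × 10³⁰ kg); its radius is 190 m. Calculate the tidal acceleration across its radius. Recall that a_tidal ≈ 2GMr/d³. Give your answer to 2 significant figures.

2.2 × 10⁻³ m/s²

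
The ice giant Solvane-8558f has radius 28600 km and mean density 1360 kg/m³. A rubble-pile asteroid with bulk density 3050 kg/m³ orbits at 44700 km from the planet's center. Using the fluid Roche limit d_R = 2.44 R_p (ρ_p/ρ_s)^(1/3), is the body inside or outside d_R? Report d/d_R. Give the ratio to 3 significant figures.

d_R = 2.44 × (28600 km) × (1360/3050)^(1/3) = 53310 km
d/d_R = (44700) / (53310) = 0.838
Since d/d_R < 1, the body is inside the Roche limit.

inside; d/d_R ≈ 0.838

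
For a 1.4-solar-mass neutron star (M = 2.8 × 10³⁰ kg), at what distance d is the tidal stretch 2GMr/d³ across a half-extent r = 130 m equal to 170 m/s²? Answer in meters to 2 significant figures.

2GMr/d³ = a_tidal  ⇒  d = (2GMr / a_tidal)^(1/3)
d = (2 × 6.674×10⁻¹¹ × (2.8 × 10³⁰) × (130) / (170))^(1/3)
  = 6.6 × 10⁶ m

6.6 × 10⁶ m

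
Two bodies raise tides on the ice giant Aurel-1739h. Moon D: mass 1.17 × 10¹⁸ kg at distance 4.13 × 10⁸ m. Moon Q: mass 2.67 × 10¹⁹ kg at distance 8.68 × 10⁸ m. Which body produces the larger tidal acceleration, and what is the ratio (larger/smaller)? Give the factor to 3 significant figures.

Compare M/d³ for the two perturbers:
Moon D: (1.17 × 10¹⁸) / (4.13 × 10⁸)³ = 1.661 × 10⁻⁸
Moon Q: (2.67 × 10¹⁹) / (8.68 × 10⁸)³ = 4.083 × 10⁻⁸
Ratio (larger/smaller) = 2.46

Moon Q, by a factor of ≈ 2.46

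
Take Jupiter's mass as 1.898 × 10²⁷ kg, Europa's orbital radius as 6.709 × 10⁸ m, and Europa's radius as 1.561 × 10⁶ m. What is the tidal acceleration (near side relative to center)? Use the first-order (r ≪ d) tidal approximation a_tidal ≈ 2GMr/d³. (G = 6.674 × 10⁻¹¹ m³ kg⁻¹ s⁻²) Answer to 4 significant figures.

1.310 × 10⁻³ m/s²

a_tidal = 2GMr/d³
        = 2 × (6.674 × 10⁻¹¹) × (1.898 × 10²⁷) × (1.561 × 10⁶) / (6.709 × 10⁸)³
        = 1.310 × 10⁻³ m/s²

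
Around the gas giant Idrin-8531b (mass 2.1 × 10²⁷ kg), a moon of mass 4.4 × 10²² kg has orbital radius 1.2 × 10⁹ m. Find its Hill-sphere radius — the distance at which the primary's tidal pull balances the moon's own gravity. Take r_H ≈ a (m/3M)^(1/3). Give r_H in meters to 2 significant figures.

r_H ≈ a (m/3M)^(1/3)
    = (1.2 × 10⁹) × (4.4 × 10²² / (3 × 2.1 × 10²⁷))^(1/3)
    = 2.3 × 10⁷ m

2.3 × 10⁷ m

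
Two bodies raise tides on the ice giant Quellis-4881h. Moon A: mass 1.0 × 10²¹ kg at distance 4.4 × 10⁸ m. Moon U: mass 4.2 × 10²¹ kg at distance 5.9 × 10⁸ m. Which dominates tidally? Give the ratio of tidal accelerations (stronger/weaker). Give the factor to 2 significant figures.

Moon U, by a factor of ≈ 1.7

Tidal stretch scales as M/d³; compute that for each body.
Moon A: (1.0 × 10²¹) / (4.4 × 10⁸)³ = 1.174 × 10⁻⁵
Moon U: (4.2 × 10²¹) / (5.9 × 10⁸)³ = 2.045 × 10⁻⁵
Ratio (larger/smaller) = 1.7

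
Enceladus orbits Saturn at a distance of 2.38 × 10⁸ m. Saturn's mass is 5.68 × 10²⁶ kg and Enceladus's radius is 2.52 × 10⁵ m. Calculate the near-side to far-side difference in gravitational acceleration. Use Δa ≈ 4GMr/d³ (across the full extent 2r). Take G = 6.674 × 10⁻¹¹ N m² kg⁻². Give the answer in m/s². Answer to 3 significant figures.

The field gradient is 2GM/d³; across the full diameter 2r the difference is 4GMr/d³.
Δa = 4GMr/d³
   = 4 × (6.674 × 10⁻¹¹) × (5.68 × 10²⁶) × (2.52 × 10⁵) / (2.38 × 10⁸)³
   = 2.83 × 10⁻³ m/s²

2.83 × 10⁻³ m/s²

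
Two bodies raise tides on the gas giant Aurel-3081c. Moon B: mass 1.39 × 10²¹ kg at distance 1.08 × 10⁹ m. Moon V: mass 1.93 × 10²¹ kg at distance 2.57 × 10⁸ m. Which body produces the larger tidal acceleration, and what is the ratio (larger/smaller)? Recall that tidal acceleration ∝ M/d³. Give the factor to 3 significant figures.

Moon V, by a factor of ≈ 103

The tide-raising term goes as M/d³ (the gradient of a 1/d² field).
Moon B: (1.39 × 10²¹) / (1.08 × 10⁹)³ = 1.103 × 10⁻⁶
Moon V: (1.93 × 10²¹) / (2.57 × 10⁸)³ = 1.137 × 10⁻⁴
Ratio (larger/smaller) = 103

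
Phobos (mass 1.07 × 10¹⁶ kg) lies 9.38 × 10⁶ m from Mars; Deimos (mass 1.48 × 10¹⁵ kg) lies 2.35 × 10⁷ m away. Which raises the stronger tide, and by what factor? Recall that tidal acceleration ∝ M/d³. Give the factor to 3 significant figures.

Phobos, by a factor of ≈ 114

Compare M/d³ for the two perturbers:
Phobos: (1.07 × 10¹⁶) / (9.38 × 10⁶)³ = 1.297 × 10⁻⁵
Deimos: (1.48 × 10¹⁵) / (2.35 × 10⁷)³ = 1.140 × 10⁻⁷
Ratio (larger/smaller) = 114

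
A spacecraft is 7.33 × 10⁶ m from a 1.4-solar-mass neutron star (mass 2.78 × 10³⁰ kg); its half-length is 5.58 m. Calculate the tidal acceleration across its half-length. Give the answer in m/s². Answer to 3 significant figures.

Δg = 2GMr/d³
   = 2 × (6.674 × 10⁻¹¹) × (2.78 × 10³⁰) × (5.58) / (7.33 × 10⁶)³
   = 5.26 m/s²

5.26 m/s²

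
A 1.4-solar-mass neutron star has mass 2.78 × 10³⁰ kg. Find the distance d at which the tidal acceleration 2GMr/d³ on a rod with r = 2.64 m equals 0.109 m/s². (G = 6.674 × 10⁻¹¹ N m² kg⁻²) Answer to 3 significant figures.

2.08 × 10⁷ m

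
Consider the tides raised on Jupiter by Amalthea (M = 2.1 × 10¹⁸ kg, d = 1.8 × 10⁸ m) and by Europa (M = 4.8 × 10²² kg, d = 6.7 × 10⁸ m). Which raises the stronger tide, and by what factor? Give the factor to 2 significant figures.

Tidal acceleration ∝ M/d³, so compare M/d³ for each.
Amalthea: (2.1 × 10¹⁸) / (1.8 × 10⁸)³ = 3.601 × 10⁻⁷
Europa: (4.8 × 10²²) / (6.7 × 10⁸)³ = 1.596 × 10⁻⁴
Ratio (larger/smaller) = 440

Europa, by a factor of ≈ 440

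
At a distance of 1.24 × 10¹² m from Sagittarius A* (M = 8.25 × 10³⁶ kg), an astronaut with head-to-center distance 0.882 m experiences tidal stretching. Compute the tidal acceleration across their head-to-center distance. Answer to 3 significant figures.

5.09 × 10⁻¹⁰ m/s²

Δa = 2GMr/d³
   = 2 × (6.674 × 10⁻¹¹) × (8.25 × 10³⁶) × (0.882) / (1.24 × 10¹²)³
   = 5.09 × 10⁻¹⁰ m/s²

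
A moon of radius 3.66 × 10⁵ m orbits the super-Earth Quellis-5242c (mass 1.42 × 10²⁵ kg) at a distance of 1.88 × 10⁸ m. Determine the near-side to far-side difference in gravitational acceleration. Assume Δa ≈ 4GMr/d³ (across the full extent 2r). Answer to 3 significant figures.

2.09 × 10⁻⁴ m/s²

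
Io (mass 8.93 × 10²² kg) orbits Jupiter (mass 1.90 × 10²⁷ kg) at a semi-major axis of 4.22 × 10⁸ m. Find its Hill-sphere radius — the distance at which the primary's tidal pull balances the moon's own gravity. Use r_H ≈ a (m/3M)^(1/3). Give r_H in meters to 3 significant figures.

1.06 × 10⁷ m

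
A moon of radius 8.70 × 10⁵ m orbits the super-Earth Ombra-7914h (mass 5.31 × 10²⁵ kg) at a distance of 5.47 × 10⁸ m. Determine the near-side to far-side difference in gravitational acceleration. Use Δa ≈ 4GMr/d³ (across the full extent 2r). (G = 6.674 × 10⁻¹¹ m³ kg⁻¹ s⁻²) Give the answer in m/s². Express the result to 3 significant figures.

7.54 × 10⁻⁵ m/s²

Differencing GM/(d−r)² and GM/(d+r)² to first order in r/d gives 4GMr/d³.
a_tidal = 4GMr/d³
        = 4 × (6.674 × 10⁻¹¹) × (5.31 × 10²⁵) × (8.70 × 10⁵) / (5.47 × 10⁸)³
        = 7.54 × 10⁻⁵ m/s²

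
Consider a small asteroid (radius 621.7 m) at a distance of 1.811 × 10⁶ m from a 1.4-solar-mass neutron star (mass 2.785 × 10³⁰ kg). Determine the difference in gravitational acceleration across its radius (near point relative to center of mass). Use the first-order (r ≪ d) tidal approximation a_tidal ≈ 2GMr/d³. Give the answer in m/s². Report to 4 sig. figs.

3.891 × 10⁴ m/s²

a_tidal = 2GMr/d³
        = 2 × (6.674 × 10⁻¹¹) × (2.785 × 10³⁰) × (621.7) / (1.811 × 10⁶)³
        = 3.891 × 10⁴ m/s²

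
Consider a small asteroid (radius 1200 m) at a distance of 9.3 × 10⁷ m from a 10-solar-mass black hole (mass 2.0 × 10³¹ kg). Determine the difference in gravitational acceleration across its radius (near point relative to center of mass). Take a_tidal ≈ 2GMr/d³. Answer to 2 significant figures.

Δa = 2GMr/d³
   = 2 × (6.674 × 10⁻¹¹) × (2.0 × 10³¹) × (1200) / (9.3 × 10⁷)³
   = 4.0 m/s²

4.0 m/s²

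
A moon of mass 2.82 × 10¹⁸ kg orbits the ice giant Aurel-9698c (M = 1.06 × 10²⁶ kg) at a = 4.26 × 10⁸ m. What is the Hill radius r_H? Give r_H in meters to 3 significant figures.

r_H ≈ a (m/3M)^(1/3)
    = (4.26 × 10⁸) × (2.82 × 10¹⁸ / (3 × 1.06 × 10²⁶))^(1/3)
    = 8.82 × 10⁵ m

8.82 × 10⁵ m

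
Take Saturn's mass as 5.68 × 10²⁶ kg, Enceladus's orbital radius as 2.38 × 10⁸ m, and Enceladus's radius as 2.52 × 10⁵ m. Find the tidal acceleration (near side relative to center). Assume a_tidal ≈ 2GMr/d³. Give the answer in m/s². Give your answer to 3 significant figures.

1.42 × 10⁻³ m/s²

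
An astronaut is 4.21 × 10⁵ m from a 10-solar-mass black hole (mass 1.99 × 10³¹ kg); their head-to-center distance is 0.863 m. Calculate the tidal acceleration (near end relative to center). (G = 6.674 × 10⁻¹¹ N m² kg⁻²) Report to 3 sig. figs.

3.07 × 10⁴ m/s²

The tidal stretch is the gradient of GM/d² times the body's extent r, hence the 1/d³ dependence.
Δg = 2GMr/d³
   = 2 × (6.674 × 10⁻¹¹) × (1.99 × 10³¹) × (0.863) / (4.21 × 10⁵)³
   = 3.07 × 10⁴ m/s²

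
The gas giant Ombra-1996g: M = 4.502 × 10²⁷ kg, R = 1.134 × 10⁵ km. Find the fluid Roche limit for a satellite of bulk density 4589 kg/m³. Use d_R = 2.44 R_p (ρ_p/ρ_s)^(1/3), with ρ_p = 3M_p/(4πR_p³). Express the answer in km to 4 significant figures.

1.504 × 10⁵ km

ρ_p = 3M_p/(4πR_p³) = 3 × (4.502 × 10²⁷) / (4π × (1.134 × 10⁸ m)³) = 737.0 kg/m³
d_R = 2.44 × 1.134 × 10⁵ km × (737.0/4589)^(1/3)
    = 1.504 × 10⁵ km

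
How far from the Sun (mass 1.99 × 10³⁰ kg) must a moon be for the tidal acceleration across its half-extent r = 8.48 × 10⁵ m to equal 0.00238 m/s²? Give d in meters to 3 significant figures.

2GMr/d³ = a_tidal  ⇒  d = (2GMr / a_tidal)^(1/3)
d = (2 × 6.674×10⁻¹¹ × (1.99 × 10³⁰) × (8.48 × 10⁵) / (0.00238))^(1/3)
  = 4.56 × 10⁹ m

4.56 × 10⁹ m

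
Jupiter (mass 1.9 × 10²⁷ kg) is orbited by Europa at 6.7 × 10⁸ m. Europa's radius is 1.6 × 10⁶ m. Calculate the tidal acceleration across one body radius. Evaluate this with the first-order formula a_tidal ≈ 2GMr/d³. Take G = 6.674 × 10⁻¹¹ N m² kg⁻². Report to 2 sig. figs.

1.3 × 10⁻³ m/s²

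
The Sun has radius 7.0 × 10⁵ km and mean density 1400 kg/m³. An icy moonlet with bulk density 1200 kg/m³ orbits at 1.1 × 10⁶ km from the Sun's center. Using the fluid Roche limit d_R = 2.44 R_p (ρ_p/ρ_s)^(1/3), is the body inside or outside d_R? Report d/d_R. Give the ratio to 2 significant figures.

inside; d/d_R ≈ 0.61

d_R = 2.44 × (7.0 × 10⁵ km) × (1400/1200)^(1/3) = 1.798 × 10⁶ km
d/d_R = (1.1 × 10⁶) / (1.798 × 10⁶) = 0.61
Since d/d_R < 1, the body is inside the Roche limit.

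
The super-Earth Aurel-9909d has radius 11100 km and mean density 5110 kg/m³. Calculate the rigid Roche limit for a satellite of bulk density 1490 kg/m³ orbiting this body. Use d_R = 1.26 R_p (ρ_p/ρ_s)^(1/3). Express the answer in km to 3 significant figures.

d_R = 1.26 × 11100 km × (5110/1490)^(1/3)
    = 21100 km

21100 km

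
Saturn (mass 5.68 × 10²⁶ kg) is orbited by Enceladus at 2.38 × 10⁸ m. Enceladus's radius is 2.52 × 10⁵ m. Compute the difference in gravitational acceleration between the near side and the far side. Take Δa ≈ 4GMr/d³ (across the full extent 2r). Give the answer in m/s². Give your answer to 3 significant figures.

2.83 × 10⁻³ m/s²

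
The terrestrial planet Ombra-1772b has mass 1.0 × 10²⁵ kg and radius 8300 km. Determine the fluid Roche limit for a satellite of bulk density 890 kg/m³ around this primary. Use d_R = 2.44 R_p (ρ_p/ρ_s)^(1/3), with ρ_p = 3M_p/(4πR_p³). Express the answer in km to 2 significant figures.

34000 km

ρ_p = 3M_p/(4πR_p³) = 3 × (1.0 × 10²⁵) / (4π × (8.3 × 10⁶ m)³) = 4200 kg/m³
d_R = 2.44 × 8300 km × (4200/890)^(1/3)
    = 34000 km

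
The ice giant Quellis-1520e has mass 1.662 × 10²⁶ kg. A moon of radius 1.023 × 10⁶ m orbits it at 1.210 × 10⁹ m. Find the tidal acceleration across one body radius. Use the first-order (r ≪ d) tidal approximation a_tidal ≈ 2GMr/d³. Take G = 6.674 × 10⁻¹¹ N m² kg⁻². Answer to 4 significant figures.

1.281 × 10⁻⁵ m/s²

Δg = 2GMr/d³
   = 2 × (6.674 × 10⁻¹¹) × (1.662 × 10²⁶) × (1.023 × 10⁶) / (1.210 × 10⁹)³
   = 1.281 × 10⁻⁵ m/s²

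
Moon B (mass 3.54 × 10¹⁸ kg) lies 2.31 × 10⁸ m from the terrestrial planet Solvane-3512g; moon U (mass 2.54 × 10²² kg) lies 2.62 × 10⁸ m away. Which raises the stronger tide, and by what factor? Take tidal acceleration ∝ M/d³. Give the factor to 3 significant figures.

Moon U, by a factor of ≈ 4920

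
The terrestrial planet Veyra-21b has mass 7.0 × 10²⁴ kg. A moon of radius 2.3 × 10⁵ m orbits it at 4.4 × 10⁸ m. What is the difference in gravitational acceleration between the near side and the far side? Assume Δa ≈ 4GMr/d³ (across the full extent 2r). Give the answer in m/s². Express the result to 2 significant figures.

Δg = 4GMr/d³
   = 4 × (6.674 × 10⁻¹¹) × (7.0 × 10²⁴) × (2.3 × 10⁵) / (4.4 × 10⁸)³
   = 5.0 × 10⁻⁶ m/s²

5.0 × 10⁻⁶ m/s²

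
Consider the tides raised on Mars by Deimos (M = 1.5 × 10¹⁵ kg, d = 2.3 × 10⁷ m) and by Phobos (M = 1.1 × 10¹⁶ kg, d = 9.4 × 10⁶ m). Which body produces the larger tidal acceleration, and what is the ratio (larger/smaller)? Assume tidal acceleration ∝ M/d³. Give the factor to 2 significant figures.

Phobos, by a factor of ≈ 110

The tide-raising term goes as M/d³ (the gradient of a 1/d² field).
Deimos: (1.5 × 10¹⁵) / (2.3 × 10⁷)³ = 1.233 × 10⁻⁷
Phobos: (1.1 × 10¹⁶) / (9.4 × 10⁶)³ = 1.324 × 10⁻⁵
Ratio (larger/smaller) = 110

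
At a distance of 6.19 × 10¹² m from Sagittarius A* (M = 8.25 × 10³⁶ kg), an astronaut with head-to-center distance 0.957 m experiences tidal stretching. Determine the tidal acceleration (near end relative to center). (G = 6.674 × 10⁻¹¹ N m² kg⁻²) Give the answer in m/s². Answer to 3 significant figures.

4.44 × 10⁻¹² m/s²

Δg = 2GMr/d³
   = 2 × (6.674 × 10⁻¹¹) × (8.25 × 10³⁶) × (0.957) / (6.19 × 10¹²)³
   = 4.44 × 10⁻¹² m/s²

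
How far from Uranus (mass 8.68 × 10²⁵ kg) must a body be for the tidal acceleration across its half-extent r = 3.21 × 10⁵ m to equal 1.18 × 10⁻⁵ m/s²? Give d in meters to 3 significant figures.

2GMr/d³ = a_tidal  ⇒  d = (2GMr / a_tidal)^(1/3)
d = (2 × 6.674×10⁻¹¹ × (8.68 × 10²⁵) × (3.21 × 10⁵) / (1.18 × 10⁻⁵))^(1/3)
  = 6.81 × 10⁸ m

6.81 × 10⁸ m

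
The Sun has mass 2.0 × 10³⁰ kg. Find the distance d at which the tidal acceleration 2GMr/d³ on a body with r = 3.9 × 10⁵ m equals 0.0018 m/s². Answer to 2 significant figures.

2GMr/d³ = a_tidal  ⇒  d = (2GMr / a_tidal)^(1/3)
d = (2 × 6.674×10⁻¹¹ × (2.0 × 10³⁰) × (3.9 × 10⁵) / (0.0018))^(1/3)
  = 3.9 × 10⁹ m

3.9 × 10⁹ m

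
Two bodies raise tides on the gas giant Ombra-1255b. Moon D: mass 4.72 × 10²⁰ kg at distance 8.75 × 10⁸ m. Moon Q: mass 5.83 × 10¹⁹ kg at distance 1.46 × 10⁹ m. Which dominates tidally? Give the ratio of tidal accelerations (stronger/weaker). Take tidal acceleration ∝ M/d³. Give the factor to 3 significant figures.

Moon D, by a factor of ≈ 37.6

Tidal stretch scales as M/d³; compute that for each body.
Moon D: (4.72 × 10²⁰) / (8.75 × 10⁸)³ = 7.046 × 10⁻⁷
Moon Q: (5.83 × 10¹⁹) / (1.46 × 10⁹)³ = 1.873 × 10⁻⁸
Ratio (larger/smaller) = 37.6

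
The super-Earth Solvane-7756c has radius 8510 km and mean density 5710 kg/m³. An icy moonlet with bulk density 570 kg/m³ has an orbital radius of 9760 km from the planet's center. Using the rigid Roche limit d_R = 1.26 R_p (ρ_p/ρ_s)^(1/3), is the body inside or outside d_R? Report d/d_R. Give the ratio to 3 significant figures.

d_R = 1.26 × (8510 km) × (5710/570)^(1/3) = 23110 km
d/d_R = (9760) / (23110) = 0.422
Since d/d_R < 1, the body is inside the Roche limit.

inside; d/d_R ≈ 0.422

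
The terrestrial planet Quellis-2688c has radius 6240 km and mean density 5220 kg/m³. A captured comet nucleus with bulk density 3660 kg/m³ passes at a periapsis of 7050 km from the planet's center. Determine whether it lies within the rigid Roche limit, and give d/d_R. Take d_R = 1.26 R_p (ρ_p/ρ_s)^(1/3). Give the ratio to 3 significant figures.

d_R = 1.26 × (6240 km) × (5220/3660)^(1/3) = 8850 km
d/d_R = (7050) / (8850) = 0.797
Since d/d_R < 1, the body is inside the Roche limit.

inside; d/d_R ≈ 0.797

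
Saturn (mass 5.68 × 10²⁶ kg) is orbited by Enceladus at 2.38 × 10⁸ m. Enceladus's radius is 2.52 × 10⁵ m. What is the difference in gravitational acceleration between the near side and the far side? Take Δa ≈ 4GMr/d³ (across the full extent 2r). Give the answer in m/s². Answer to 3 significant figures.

The field gradient is 2GM/d³; across the full diameter 2r the difference is 4GMr/d³.
Δa = 4GMr/d³
   = 4 × (6.674 × 10⁻¹¹) × (5.68 × 10²⁶) × (2.52 × 10⁵) / (2.38 × 10⁸)³
   = 2.83 × 10⁻³ m/s²

2.83 × 10⁻³ m/s²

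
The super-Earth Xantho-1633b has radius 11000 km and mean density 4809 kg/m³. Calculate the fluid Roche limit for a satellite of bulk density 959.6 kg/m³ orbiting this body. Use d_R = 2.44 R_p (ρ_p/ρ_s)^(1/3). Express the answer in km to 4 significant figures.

45930 km

d_R = 2.44 × 11000 km × (4809/959.6)^(1/3)
    = 45930 km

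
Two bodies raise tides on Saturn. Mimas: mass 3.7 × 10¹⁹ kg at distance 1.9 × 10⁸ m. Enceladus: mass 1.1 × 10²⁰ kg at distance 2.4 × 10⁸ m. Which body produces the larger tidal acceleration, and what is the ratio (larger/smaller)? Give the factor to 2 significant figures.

Enceladus, by a factor of ≈ 1.5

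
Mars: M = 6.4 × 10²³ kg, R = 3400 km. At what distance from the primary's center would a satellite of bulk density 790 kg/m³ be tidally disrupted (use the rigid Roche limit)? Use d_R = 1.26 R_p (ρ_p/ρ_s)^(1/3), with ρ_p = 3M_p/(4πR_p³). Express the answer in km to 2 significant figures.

7300 km

ρ_p = 3M_p/(4πR_p³) = 3 × (6.4 × 10²³) / (4π × (3.4 × 10⁶ m)³) = 3900 kg/m³
d_R = 1.26 × 3400 km × (3900/790)^(1/3)
    = 7300 km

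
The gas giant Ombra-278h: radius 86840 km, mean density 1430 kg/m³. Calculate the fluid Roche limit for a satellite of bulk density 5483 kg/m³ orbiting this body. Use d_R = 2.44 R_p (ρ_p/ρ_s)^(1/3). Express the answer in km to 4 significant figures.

1.354 × 10⁵ km

d_R = 2.44 × 86840 km × (1430/5483)^(1/3)
    = 1.354 × 10⁵ km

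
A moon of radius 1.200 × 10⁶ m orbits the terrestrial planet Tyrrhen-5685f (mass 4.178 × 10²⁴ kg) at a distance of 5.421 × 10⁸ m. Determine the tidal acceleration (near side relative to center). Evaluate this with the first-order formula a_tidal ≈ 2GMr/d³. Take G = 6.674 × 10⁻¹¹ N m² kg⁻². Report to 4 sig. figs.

The tidal stretch is the gradient of GM/d² times the body's extent r, hence the 1/d³ dependence.
Δa = 2GMr/d³
   = 2 × (6.674 × 10⁻¹¹) × (4.178 × 10²⁴) × (1.200 × 10⁶) / (5.421 × 10⁸)³
   = 4.201 × 10⁻⁶ m/s²

4.201 × 10⁻⁶ m/s²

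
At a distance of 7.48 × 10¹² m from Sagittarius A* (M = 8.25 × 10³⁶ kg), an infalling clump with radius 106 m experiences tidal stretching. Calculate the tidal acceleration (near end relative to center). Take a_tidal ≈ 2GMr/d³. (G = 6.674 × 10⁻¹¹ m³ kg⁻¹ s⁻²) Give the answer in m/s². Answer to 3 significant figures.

2.79 × 10⁻¹⁰ m/s²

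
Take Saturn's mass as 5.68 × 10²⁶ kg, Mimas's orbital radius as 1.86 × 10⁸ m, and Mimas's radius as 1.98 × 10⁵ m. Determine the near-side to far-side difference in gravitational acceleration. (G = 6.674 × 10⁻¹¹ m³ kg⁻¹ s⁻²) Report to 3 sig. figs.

4.67 × 10⁻³ m/s²

Near-to-far spans 2r, so the tidal difference is twice the near-to-center value: 4GMr/d³.
Δg = 4GMr/d³
   = 4 × (6.674 × 10⁻¹¹) × (5.68 × 10²⁶) × (1.98 × 10⁵) / (1.86 × 10⁸)³
   = 4.67 × 10⁻³ m/s²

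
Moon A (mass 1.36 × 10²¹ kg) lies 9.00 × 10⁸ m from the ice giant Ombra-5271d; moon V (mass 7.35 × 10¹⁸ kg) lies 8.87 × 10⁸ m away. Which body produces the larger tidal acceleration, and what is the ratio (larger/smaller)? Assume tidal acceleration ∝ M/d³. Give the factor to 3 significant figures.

Tidal stretch scales as M/d³; compute that for each body.
Moon A: (1.36 × 10²¹) / (9.00 × 10⁸)³ = 1.866 × 10⁻⁶
Moon V: (7.35 × 10¹⁸) / (8.87 × 10⁸)³ = 1.053 × 10⁻⁸
Ratio (larger/smaller) = 177

Moon A, by a factor of ≈ 177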